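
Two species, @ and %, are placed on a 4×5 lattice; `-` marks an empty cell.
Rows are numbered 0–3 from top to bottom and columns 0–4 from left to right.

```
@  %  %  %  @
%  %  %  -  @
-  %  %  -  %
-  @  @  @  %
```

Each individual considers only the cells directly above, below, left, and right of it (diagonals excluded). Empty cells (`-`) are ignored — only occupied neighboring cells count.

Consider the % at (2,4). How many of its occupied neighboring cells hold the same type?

Occupied neighbors of (2,4): (1,4)=@, (3,4)=%.
Same type (%): 1 of 2.

1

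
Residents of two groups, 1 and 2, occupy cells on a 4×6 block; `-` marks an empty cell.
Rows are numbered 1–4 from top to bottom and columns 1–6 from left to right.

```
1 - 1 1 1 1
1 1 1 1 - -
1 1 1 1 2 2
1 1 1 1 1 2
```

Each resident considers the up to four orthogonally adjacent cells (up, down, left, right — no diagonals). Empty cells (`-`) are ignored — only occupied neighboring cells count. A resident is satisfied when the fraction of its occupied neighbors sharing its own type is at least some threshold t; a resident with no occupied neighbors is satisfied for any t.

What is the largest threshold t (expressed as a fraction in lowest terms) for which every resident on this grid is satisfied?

1/3

(1,1)1 1/1
(1,3)1 2/2
(1,4)1 3/3
(1,5)1 2/2
(1,6)1 1/1
(2,1)1 3/3
(2,2)1 3/3
(2,3)1 4/4
(2,4)1 3/3
(3,1)1 3/3
(3,2)1 4/4
(3,3)1 4/4
(3,4)1 3/4
(3,5)2 1/3
(3,6)2 2/2
(4,1)1 2/2
(4,2)1 3/3
(4,3)1 3/3
(4,4)1 3/3
(4,5)1 1/3
(4,6)2 1/2
The smallest same-type fraction is 1/3 at (3,5), which reduces to 1/3. Any threshold above that leaves this resident unsatisfied.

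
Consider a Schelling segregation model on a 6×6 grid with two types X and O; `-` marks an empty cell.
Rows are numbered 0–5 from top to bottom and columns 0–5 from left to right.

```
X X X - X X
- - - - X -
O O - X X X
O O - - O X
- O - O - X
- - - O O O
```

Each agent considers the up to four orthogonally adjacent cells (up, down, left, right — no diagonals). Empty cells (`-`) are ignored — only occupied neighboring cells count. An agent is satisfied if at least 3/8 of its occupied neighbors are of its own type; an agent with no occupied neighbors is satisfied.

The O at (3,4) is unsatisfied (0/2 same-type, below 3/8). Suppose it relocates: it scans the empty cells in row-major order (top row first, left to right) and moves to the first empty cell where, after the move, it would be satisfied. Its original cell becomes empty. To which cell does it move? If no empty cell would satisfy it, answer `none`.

Vacating (3,4). Empty cells in order:
  (0,3): 0/2 same-type → still unsatisfied.
  (1,0): 1/2 same-type → satisfied — stop here.

(1,0)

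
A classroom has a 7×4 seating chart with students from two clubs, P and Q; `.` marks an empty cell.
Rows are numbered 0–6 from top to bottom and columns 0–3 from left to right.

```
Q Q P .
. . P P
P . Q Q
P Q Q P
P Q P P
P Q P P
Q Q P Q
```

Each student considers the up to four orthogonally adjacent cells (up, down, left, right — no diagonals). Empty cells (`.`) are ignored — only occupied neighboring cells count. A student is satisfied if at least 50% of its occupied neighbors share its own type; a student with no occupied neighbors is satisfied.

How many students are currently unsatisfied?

Row 0: (0,0)Q 1/1 ✓ · (0,1)Q 1/2 ✓ · (0,2)P 1/2 ✓
Row 1: (1,2)P 2/3 ✓ · (1,3)P 1/2 ✓
Row 2: (2,0)P 1/1 ✓ · (2,2)Q 2/3 ✓ · (2,3)Q 1/3 ✗
Row 3: (3,0)P 2/3 ✓ · (3,1)Q 2/3 ✓ · (3,2)Q 2/4 ✓ · (3,3)P 1/3 ✗
Row 4: (4,0)P 2/3 ✓ · (4,1)Q 2/4 ✓ · (4,2)P 2/4 ✓ · (4,3)P 3/3 ✓
Row 5: (5,0)P 1/3 ✗ · (5,1)Q 2/4 ✓ · (5,2)P 3/4 ✓ · (5,3)P 2/3 ✓
Row 6: (6,0)Q 1/2 ✓ · (6,1)Q 2/3 ✓ · (6,2)P 1/3 ✗ · (6,3)Q 0/2 ✗
Unsatisfied: (2,3), (3,3), (5,0), (6,2), (6,3) — 5 in total.

5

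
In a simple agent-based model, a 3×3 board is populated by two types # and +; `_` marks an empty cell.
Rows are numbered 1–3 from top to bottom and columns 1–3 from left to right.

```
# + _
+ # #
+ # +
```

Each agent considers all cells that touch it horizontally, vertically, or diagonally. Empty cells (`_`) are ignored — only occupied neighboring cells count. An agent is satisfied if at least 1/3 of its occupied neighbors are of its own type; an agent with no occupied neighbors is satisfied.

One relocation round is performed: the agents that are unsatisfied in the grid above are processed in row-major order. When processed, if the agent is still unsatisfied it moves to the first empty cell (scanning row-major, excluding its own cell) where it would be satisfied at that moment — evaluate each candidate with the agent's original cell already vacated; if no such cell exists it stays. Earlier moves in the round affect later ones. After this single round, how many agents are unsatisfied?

Initially unsatisfied (in order): (1,2), (3,3).
  (1,2): no empty cell satisfies it; stays.
  (3,3) → (1,3).
Resulting grid:
# + +
+ # #
+ # _
All satisfied now.

0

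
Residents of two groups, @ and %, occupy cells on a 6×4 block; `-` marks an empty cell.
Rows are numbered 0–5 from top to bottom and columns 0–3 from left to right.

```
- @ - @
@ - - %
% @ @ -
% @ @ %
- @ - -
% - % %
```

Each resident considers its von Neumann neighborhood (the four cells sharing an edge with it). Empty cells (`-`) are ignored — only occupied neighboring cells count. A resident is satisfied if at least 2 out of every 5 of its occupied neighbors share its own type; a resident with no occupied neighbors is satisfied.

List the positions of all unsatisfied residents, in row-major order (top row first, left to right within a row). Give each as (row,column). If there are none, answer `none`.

(0,3), (1,0), (1,3), (2,0), (3,3)

Row 0: (0,1)@ 0/0 ✓ · (0,3)@ 0/1 ✗
Row 1: (1,0)@ 0/1 ✗ · (1,3)% 0/1 ✗
Row 2: (2,0)% 1/3 ✗ · (2,1)@ 2/3 ✓ · (2,2)@ 2/2 ✓
Row 3: (3,0)% 1/2 ✓ · (3,1)@ 3/4 ✓ · (3,2)@ 2/3 ✓ · (3,3)% 0/1 ✗
Row 4: (4,1)@ 1/1 ✓
Row 5: (5,0)% 0/0 ✓ · (5,2)% 1/1 ✓ · (5,3)% 1/1 ✓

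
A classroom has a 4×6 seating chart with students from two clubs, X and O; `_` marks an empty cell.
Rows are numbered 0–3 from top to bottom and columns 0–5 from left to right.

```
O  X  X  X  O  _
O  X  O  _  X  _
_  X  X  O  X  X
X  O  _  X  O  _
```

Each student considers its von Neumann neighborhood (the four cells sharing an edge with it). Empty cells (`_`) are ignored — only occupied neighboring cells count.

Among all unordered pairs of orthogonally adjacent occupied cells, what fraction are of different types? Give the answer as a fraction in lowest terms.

7/11

Scan each occupied cell's neighbors to the right and below so each pair is counted once.
From row 0: 4 unlike of 8 pairs (running 4/8).
From row 1: 3 unlike of 5 pairs (running 7/13).
From row 2: 5 unlike of 7 pairs (running 12/20).
From row 3: 2 unlike of 2 pairs (running 14/22).
Total adjacent occupied pairs: 22; unlike-type pairs: 14.
14/22 reduces to 7/11.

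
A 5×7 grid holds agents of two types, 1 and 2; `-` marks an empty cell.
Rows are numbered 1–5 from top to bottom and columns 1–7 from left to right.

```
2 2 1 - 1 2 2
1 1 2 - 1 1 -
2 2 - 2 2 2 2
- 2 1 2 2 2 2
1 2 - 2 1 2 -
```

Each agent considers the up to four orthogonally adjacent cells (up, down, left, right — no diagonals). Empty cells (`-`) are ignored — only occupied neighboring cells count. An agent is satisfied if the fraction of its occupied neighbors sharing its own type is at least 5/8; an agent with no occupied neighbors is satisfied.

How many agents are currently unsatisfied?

16

Row 1: (1,1)2 1/2 unhappy · (1,2)2 1/3 unhappy · (1,3)1 0/2 unhappy · (1,5)1 1/2 unhappy · (1,6)2 1/3 unhappy · (1,7)2 1/1 ok
Row 2: (2,1)1 1/3 unhappy · (2,2)1 1/4 unhappy · (2,3)2 0/2 unhappy · (2,5)1 2/3 ok · (2,6)1 1/3 unhappy
Row 3: (3,1)2 1/2 unhappy · (3,2)2 2/3 ok · (3,4)2 2/2 ok · (3,5)2 3/4 ok · (3,6)2 3/4 ok · (3,7)2 2/2 ok
Row 4: (4,2)2 2/3 ok · (4,3)1 0/2 unhappy · (4,4)2 3/4 ok · (4,5)2 3/4 ok · (4,6)2 4/4 ok · (4,7)2 2/2 ok
Row 5: (5,1)1 0/1 unhappy · (5,2)2 1/2 unhappy · (5,4)2 1/2 unhappy · (5,5)1 0/3 unhappy · (5,6)2 1/2 unhappy
Unsatisfied: (1,1), (1,2), (1,3), (1,5), (1,6), (2,1), (2,2), (2,3), (2,6), (3,1), (4,3), (5,1), (5,2), (5,4), (5,5), (5,6) — 16 in total.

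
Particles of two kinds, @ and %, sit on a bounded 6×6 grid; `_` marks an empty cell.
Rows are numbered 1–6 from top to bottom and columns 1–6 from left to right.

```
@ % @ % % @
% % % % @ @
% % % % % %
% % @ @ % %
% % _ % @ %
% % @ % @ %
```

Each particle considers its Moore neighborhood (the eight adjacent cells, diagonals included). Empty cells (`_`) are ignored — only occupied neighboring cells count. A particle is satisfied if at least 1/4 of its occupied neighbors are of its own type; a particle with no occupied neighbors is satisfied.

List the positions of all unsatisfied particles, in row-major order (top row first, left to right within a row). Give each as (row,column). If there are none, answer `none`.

Row 1: (1,1)@ 0/3 not · (1,2)% 3/5 satisfied · (1,3)@ 0/5 not · (1,4)% 3/5 satisfied · (1,5)% 2/5 satisfied · (1,6)@ 2/3 satisfied
Row 2: (2,1)% 4/5 satisfied · (2,2)% 6/8 satisfied · (2,3)% 7/8 satisfied · (2,4)% 6/8 satisfied · (2,5)@ 2/8 satisfied · (2,6)@ 2/5 satisfied
Row 3: (3,1)% 5/5 satisfied · (3,2)% 7/8 satisfied · (3,3)% 6/8 satisfied · (3,4)% 5/8 satisfied · (3,5)% 5/8 satisfied · (3,6)% 3/5 satisfied
Row 4: (4,1)% 5/5 satisfied · (4,2)% 6/7 satisfied · (4,3)@ 1/7 not · (4,4)@ 2/7 satisfied · (4,5)% 6/8 satisfied · (4,6)% 4/5 satisfied
Row 5: (5,1)% 5/5 satisfied · (5,2)% 5/7 satisfied · (5,4)% 2/7 satisfied · (5,5)@ 2/8 satisfied · (5,6)% 3/5 satisfied
Row 6: (6,1)% 3/3 satisfied · (6,2)% 3/4 satisfied · (6,3)@ 0/4 not · (6,4)% 1/4 satisfied · (6,5)@ 1/5 not · (6,6)% 1/3 satisfied

(1,1), (1,3), (4,3), (6,3), (6,5)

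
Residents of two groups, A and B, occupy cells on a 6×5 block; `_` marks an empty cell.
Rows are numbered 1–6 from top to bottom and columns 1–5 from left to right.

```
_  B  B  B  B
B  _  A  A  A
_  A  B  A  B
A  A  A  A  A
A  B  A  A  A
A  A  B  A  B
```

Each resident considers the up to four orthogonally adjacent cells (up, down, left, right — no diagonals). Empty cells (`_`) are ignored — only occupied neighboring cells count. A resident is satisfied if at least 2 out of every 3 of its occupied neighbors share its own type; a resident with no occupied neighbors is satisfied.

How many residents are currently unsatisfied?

13

Row 1: (1,2)B 1/1 satisfied · (1,3)B 2/3 satisfied · (1,4)B 2/3 satisfied · (1,5)B 1/2 not
Row 2: (2,1)B 0/0 satisfied · (2,3)A 1/3 not · (2,4)A 3/4 satisfied · (2,5)A 1/3 not
Row 3: (3,2)A 1/2 not · (3,3)B 0/4 not · (3,4)A 2/4 not · (3,5)B 0/3 not
Row 4: (4,1)A 2/2 satisfied · (4,2)A 3/4 satisfied · (4,3)A 3/4 satisfied · (4,4)A 4/4 satisfied · (4,5)A 2/3 satisfied
Row 5: (5,1)A 2/3 satisfied · (5,2)B 0/4 not · (5,3)A 2/4 not · (5,4)A 4/4 satisfied · (5,5)A 2/3 satisfied
Row 6: (6,1)A 2/2 satisfied · (6,2)A 1/3 not · (6,3)B 0/3 not · (6,4)A 1/3 not · (6,5)B 0/2 not
Unsatisfied: (1,5), (2,3), (2,5), (3,2), (3,3), (3,4), (3,5), (5,2), (5,3), (6,2), (6,3), (6,4), (6,5) — 13 in total.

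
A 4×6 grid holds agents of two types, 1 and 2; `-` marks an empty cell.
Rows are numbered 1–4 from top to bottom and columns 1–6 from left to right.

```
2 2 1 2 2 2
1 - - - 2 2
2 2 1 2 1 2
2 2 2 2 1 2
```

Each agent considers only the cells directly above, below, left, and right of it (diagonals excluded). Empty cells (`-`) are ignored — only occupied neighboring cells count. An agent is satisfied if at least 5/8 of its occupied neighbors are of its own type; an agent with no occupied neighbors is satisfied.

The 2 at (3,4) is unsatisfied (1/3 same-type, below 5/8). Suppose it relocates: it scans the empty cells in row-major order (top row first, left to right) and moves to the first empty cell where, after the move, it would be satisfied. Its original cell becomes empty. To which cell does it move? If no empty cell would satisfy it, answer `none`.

Vacating (3,4). Empty cells in order:
  (2,2): 2/3 same-type → satisfied — stop here.

(2,2)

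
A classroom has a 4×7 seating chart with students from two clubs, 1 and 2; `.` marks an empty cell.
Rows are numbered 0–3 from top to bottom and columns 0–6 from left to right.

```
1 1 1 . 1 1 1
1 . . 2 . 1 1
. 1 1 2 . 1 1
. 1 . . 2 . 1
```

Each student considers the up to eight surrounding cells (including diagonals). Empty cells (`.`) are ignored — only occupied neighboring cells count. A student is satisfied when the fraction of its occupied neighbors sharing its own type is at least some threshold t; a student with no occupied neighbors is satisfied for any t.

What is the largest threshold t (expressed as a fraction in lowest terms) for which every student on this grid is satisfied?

1/4

(0,0)1 2/2
(0,1)1 3/3
(0,2)1 1/2
(0,4)1 2/3
(0,5)1 4/4
(0,6)1 3/3
(1,0)1 3/3
(1,3)2 1/4
(1,5)1 6/6
(1,6)1 5/5
(2,1)1 3/3
(2,2)1 2/4
(2,3)2 2/3
(2,5)1 4/5
(2,6)1 4/4
(3,1)1 2/2
(3,4)2 1/2
(3,6)1 2/2
The smallest same-type fraction is 1/4 at (1,3), which reduces to 1/4. Any threshold above that leaves this student unsatisfied.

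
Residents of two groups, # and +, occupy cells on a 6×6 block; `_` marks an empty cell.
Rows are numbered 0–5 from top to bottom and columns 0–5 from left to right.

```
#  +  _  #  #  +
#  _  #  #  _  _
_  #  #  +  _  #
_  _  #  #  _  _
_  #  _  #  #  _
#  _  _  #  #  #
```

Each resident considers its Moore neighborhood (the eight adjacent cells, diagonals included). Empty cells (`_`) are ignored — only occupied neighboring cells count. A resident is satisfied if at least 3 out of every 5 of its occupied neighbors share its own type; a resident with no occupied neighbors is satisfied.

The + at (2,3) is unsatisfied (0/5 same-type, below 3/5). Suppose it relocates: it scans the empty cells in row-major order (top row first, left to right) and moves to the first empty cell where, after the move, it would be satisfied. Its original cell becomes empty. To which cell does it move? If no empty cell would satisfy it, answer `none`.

Vacating (2,3). Empty cells in order:
  (0,2): 1/4 same-type → still unsatisfied.
  (1,1): 1/6 same-type → still unsatisfied.
  (1,4): 1/5 same-type → still unsatisfied.
  (1,5): 1/3 same-type → still unsatisfied.
  (2,0): 0/2 same-type → still unsatisfied.
  (2,4): 0/3 same-type → still unsatisfied.
  (3,0): 0/2 same-type → still unsatisfied.
  (3,1): 0/4 same-type → still unsatisfied.
  (3,4): 0/4 same-type → still unsatisfied.
  (3,5): 0/2 same-type → still unsatisfied.
  (4,0): 0/2 same-type → still unsatisfied.
  (4,2): 0/5 same-type → still unsatisfied.
  (4,5): 0/3 same-type → still unsatisfied.
  (5,1): 0/2 same-type → still unsatisfied.
  (5,2): 0/3 same-type → still unsatisfied.

none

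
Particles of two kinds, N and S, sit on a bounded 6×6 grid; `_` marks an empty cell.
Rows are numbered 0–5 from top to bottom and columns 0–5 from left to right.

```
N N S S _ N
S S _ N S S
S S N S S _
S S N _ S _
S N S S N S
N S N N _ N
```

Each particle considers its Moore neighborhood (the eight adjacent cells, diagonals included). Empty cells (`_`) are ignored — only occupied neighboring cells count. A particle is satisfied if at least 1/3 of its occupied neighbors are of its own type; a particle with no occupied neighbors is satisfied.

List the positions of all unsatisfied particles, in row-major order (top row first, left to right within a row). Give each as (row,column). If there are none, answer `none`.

Row 0: (0,0)N 1/3 ok · (0,1)N 1/4 unhappy · (0,2)S 2/4 ok · (0,3)S 2/3 ok · (0,5)N 0/2 unhappy
Row 1: (1,0)S 3/5 ok · (1,1)S 4/7 ok · (1,3)N 1/6 unhappy · (1,4)S 4/6 ok · (1,5)S 2/3 ok
Row 2: (2,0)S 5/5 ok · (2,1)S 5/7 ok · (2,2)N 2/6 ok · (2,3)S 3/6 ok · (2,4)S 4/5 ok
Row 3: (3,0)S 4/5 ok · (3,1)S 5/8 ok · (3,2)N 2/7 unhappy · (3,4)S 4/5 ok
Row 4: (4,0)S 3/5 ok · (4,1)N 3/8 ok · (4,2)S 3/7 ok · (4,3)S 2/6 ok · (4,4)N 2/5 ok · (4,5)S 1/3 ok
Row 5: (5,0)N 1/3 ok · (5,1)S 2/5 ok · (5,2)N 2/5 ok · (5,3)N 2/4 ok · (5,5)N 1/2 ok

(0,1), (0,5), (1,3), (3,2)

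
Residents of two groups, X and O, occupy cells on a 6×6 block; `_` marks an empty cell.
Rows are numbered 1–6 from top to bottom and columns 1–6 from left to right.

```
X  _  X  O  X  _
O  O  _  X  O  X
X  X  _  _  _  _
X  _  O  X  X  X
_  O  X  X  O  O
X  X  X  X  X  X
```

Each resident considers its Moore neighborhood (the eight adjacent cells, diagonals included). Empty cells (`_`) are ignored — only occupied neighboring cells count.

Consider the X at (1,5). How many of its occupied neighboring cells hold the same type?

Occupied neighbors of (1,5): (1,4)=O, (2,4)=X, (2,5)=O, (2,6)=X.
Same type (X): 2 of 4.

2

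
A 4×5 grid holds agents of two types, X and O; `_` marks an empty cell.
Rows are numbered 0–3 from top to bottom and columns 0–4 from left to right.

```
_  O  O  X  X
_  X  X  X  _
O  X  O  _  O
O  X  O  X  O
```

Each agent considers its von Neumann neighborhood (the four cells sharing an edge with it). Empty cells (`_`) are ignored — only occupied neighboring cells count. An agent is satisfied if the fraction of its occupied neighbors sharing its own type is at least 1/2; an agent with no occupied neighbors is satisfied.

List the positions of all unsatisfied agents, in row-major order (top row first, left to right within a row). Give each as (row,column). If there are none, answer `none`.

Row 0: (0,1)O 1/2 satisfied · (0,2)O 1/3 not · (0,3)X 2/3 satisfied · (0,4)X 1/1 satisfied
Row 1: (1,1)X 2/3 satisfied · (1,2)X 2/4 satisfied · (1,3)X 2/2 satisfied
Row 2: (2,0)O 1/2 satisfied · (2,1)X 2/4 satisfied · (2,2)O 1/3 not · (2,4)O 1/1 satisfied
Row 3: (3,0)O 1/2 satisfied · (3,1)X 1/3 not · (3,2)O 1/3 not · (3,3)X 0/2 not · (3,4)O 1/2 satisfied

(0,2), (2,2), (3,1), (3,2), (3,3)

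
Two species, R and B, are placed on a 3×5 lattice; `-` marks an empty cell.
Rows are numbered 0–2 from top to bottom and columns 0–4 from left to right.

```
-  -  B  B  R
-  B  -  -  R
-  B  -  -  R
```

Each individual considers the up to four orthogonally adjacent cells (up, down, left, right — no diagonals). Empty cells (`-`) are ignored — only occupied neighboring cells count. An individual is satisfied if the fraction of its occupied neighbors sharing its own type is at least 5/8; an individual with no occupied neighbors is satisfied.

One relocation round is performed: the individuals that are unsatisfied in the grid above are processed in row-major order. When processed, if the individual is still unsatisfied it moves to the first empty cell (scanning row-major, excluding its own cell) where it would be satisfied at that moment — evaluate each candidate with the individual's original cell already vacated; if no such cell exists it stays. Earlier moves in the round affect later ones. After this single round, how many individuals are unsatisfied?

Initially unsatisfied (in order): (0,3), (0,4).
  (0,3) → (0,0).
  (0,4): now satisfied by earlier moves; stays.
Resulting grid:
B - B - R
- B - - R
- B - - R
All satisfied now.

0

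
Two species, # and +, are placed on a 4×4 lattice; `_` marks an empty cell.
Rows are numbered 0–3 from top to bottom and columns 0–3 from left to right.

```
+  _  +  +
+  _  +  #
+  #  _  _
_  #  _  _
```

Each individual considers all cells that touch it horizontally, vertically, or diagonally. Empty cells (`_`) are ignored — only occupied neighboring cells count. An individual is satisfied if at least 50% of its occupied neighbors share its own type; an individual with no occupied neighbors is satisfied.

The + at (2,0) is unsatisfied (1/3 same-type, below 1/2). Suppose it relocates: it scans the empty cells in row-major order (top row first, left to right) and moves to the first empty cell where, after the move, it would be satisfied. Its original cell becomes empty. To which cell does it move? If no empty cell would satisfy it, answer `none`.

Vacating (2,0). Empty cells in order:
  (0,1): 4/4 same-type → satisfied — stop here.

(0,1)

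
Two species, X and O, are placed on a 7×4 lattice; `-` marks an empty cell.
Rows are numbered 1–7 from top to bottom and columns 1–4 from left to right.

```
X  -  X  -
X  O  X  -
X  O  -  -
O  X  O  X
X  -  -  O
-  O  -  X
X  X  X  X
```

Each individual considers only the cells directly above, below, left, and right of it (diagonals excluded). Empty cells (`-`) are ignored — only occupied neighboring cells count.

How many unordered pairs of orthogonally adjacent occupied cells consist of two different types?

12

Scan each occupied cell's neighbors to the right and below so each pair is counted once.
Row 1: X(1,1)–X(2,1)= X(1,3)–X(2,3)=  → 0/2 unlike.
Row 2: X(2,1)–O(2,2)≠ X(2,1)–X(3,1)= O(2,2)–X(2,3)≠ O(2,2)–O(3,2)=  → 2/4 unlike.
Row 3: X(3,1)–O(3,2)≠ X(3,1)–O(4,1)≠ O(3,2)–X(4,2)≠  → 3/3 unlike.
Row 4: O(4,1)–X(4,2)≠ O(4,1)–X(5,1)≠ X(4,2)–O(4,3)≠ O(4,3)–X(4,4)≠ X(4,4)–O(5,4)≠  → 5/5 unlike.
Row 5: O(5,4)–X(6,4)≠  → 1/1 unlike.
Row 6: O(6,2)–X(7,2)≠ X(6,4)–X(7,4)=  → 1/2 unlike.
Row 7: X(7,1)–X(7,2)= X(7,2)–X(7,3)= X(7,3)–X(7,4)=  → 0/3 unlike.
Total adjacent occupied pairs: 20; unlike-type pairs: 12.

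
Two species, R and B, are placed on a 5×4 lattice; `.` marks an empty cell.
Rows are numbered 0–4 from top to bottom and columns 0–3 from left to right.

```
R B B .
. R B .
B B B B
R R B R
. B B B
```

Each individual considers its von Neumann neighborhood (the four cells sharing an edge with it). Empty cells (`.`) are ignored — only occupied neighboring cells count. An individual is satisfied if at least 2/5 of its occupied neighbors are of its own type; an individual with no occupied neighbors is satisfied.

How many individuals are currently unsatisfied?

5

Row 0: (0,0)R 0/1 unhappy · (0,1)B 1/3 unhappy · (0,2)B 2/2 ok
Row 1: (1,1)R 0/3 unhappy · (1,2)B 2/3 ok
Row 2: (2,0)B 1/2 ok · (2,1)B 2/4 ok · (2,2)B 4/4 ok · (2,3)B 1/2 ok
Row 3: (3,0)R 1/2 ok · (3,1)R 1/4 unhappy · (3,2)B 2/4 ok · (3,3)R 0/3 unhappy
Row 4: (4,1)B 1/2 ok · (4,2)B 3/3 ok · (4,3)B 1/2 ok
Unsatisfied: (0,0), (0,1), (1,1), (3,1), (3,3) — 5 in total.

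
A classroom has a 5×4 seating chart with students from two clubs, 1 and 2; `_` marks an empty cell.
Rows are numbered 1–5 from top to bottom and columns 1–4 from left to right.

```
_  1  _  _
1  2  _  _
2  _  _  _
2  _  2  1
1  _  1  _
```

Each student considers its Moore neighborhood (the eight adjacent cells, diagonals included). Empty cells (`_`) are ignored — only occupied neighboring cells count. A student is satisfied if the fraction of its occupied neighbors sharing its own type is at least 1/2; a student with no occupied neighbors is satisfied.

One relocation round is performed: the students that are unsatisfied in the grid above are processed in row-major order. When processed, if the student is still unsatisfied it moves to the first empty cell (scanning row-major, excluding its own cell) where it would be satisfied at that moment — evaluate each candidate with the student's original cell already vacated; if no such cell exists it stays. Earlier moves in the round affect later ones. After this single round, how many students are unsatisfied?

0

Initially unsatisfied (in order): (2,1), (2,2), (4,3), (5,1).
  (2,1) → (1,1).
  (2,2) → (1,4).
  (4,3) → (1,3).
  (5,1) → (2,1).
Resulting grid:
1 1 2 2
1 _ _ _
2 _ _ _
2 _ _ 1
_ _ 1 _
All satisfied now.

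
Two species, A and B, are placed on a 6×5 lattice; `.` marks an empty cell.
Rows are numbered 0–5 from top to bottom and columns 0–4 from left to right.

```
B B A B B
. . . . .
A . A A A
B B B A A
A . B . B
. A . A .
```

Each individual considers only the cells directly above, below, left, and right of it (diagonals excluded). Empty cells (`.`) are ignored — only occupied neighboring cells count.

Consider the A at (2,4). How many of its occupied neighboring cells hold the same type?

Occupied neighbors of (2,4): (3,4)=A, (2,3)=A.
Same type (A): 2 of 2.

2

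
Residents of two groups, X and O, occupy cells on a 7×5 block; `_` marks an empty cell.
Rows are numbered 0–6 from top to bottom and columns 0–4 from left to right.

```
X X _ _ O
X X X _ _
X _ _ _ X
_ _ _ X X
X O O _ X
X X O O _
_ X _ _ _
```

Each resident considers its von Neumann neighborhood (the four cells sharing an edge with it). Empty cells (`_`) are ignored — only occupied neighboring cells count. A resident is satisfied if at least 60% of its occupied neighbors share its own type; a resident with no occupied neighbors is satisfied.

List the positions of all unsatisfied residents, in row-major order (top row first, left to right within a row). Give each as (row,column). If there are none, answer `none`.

(0,0)X 2/2 ok
(0,1)X 2/2 ok
(0,4)O 0/0 ok
(1,0)X 3/3 ok
(1,1)X 3/3 ok
(1,2)X 1/1 ok
(2,0)X 1/1 ok
(2,4)X 1/1 ok
(3,3)X 1/1 ok
(3,4)X 3/3 ok
(4,0)X 1/2 unhappy
(4,1)O 1/3 unhappy
(4,2)O 2/2 ok
(4,4)X 1/1 ok
(5,0)X 2/2 ok
(5,1)X 2/4 unhappy
(5,2)O 2/3 ok
(5,3)O 1/1 ok
(6,1)X 1/1 ok

(4,0), (4,1), (5,1)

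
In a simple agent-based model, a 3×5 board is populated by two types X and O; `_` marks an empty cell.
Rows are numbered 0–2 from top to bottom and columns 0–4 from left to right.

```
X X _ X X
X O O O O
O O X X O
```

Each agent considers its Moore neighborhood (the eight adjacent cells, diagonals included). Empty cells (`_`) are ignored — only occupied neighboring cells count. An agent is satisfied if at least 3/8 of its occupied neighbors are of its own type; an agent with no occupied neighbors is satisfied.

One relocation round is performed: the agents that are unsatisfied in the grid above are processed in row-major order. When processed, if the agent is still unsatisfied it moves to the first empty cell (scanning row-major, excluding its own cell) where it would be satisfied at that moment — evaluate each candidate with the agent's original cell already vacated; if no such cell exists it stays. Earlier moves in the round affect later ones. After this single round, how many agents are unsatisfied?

Initially unsatisfied (in order): (0,3), (0,4), (2,2), (2,3).
  (0,3): no empty cell satisfies it; stays.
  (0,4) → (0,2).
  (2,2): no empty cell satisfies it; stays.
  (2,3): no empty cell satisfies it; stays.
Resulting grid:
X X X X _
X O O O O
O O X X O
Unsatisfied now: (0,3), (2,2), (2,3).

3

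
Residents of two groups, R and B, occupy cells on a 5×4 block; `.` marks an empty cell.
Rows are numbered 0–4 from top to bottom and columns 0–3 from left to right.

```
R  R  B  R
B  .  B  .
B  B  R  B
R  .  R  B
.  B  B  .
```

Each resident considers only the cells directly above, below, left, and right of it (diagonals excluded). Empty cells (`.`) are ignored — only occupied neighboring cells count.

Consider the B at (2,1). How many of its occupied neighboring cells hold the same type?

1

Occupied neighbors of (2,1): (2,0)=B, (2,2)=R.
Same type (B): 1 of 2.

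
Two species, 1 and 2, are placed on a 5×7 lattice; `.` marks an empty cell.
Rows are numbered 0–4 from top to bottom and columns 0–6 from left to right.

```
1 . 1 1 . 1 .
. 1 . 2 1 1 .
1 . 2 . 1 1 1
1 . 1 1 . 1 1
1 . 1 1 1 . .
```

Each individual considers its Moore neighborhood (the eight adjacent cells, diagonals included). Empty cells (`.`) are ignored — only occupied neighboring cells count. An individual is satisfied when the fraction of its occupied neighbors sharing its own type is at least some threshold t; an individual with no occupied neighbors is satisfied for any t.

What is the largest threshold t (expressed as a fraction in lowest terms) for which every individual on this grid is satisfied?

1/5

(0,0)1 1/1
(0,2)1 2/3
(0,3)1 2/3
(0,5)1 2/2
(1,1)1 3/4
(1,3)2 1/5
(1,4)1 5/6
(1,5)1 5/5
(2,0)1 2/2
(2,2)2 1/4
(2,4)1 5/6
(2,5)1 6/6
(2,6)1 4/4
(3,0)1 2/2
(3,2)1 3/4
(3,3)1 5/6
(3,5)1 5/5
(3,6)1 3/3
(4,0)1 1/1
(4,2)1 3/3
(4,3)1 4/4
(4,4)1 3/3
The smallest same-type fraction is 1/5 at (1,3), which reduces to 1/5. Any threshold above that leaves this individual unsatisfied.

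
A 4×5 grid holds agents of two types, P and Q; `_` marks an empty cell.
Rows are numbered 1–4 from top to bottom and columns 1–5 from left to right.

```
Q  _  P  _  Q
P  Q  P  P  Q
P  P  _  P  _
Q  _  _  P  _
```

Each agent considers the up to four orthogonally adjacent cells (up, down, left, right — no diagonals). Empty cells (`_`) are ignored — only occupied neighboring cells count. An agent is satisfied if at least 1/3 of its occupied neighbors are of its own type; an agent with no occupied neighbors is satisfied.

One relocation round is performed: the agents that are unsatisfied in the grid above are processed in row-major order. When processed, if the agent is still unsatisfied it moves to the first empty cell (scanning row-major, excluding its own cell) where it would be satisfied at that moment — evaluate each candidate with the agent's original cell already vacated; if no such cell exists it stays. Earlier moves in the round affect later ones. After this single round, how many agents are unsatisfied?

Initially unsatisfied (in order): (1,1), (2,2), (4,1).
  (1,1) → (1,2).
  (2,2) → (1,1).
  (4,1) → (1,4).
Resulting grid:
Q Q P Q Q
P _ P P Q
P P _ P _
_ _ _ P _
All satisfied now.

0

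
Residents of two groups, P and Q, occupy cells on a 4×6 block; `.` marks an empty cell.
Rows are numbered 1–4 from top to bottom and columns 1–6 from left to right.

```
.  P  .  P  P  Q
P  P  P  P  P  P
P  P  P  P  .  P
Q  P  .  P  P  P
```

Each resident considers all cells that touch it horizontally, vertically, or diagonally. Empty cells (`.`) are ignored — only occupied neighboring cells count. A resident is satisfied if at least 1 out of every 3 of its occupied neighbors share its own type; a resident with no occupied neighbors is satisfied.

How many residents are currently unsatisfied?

(1,2)P 3/3 ✓
(1,4)P 4/4 ✓
(1,5)P 4/5 ✓
(1,6)Q 0/3 ✗
(2,1)P 4/4 ✓
(2,2)P 6/6 ✓
(2,3)P 7/7 ✓
(2,4)P 6/6 ✓
(2,5)P 6/7 ✓
(2,6)P 3/4 ✓
(3,1)P 4/5 ✓
(3,2)P 6/7 ✓
(3,3)P 7/7 ✓
(3,4)P 6/6 ✓
(3,6)P 4/4 ✓
(4,1)Q 0/3 ✗
(4,2)P 3/4 ✓
(4,4)P 3/3 ✓
(4,5)P 4/4 ✓
(4,6)P 2/2 ✓
Unsatisfied: (1,6), (4,1) — 2 in total.

2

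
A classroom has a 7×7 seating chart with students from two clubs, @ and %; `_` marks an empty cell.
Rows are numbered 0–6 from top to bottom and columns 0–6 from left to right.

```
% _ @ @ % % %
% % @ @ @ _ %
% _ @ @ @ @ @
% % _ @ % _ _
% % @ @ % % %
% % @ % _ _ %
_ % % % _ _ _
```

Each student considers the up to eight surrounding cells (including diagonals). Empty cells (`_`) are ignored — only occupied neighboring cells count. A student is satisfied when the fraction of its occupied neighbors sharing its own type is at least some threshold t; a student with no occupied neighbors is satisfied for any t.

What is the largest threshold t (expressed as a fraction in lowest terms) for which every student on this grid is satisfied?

1/4

Row 0: (0,0)% 2/2 · (0,2)@ 3/4 · (0,3)@ 4/5 · (0,4)% 1/4 · (0,5)% 3/4 · (0,6)% 2/2
Row 1: (1,0)% 3/3 · (1,1)% 3/6 · (1,2)@ 5/6 · (1,3)@ 7/8 · (1,4)@ 5/7 · (1,6)% 2/4
Row 2: (2,0)% 4/4 · (2,2)@ 4/6 · (2,3)@ 6/7 · (2,4)@ 5/6 · (2,5)@ 3/5 · (2,6)@ 1/2
Row 3: (3,0)% 4/4 · (3,1)% 4/6 · (3,3)@ 5/7 · (3,4)% 2/7
Row 4: (4,0)% 5/5 · (4,1)% 5/7 · (4,2)@ 3/7 · (4,3)@ 3/6 · (4,4)% 3/5 · (4,5)% 4/4 · (4,6)% 2/2
Row 5: (5,0)% 4/4 · (5,1)% 5/7 · (5,2)@ 2/8 · (5,3)% 3/6 · (5,6)% 2/2
Row 6: (6,1)% 3/4 · (6,2)% 4/5 · (6,3)% 2/3
The smallest same-type fraction is 1/4 at (0,4), which reduces to 1/4. Any threshold above that leaves this student unsatisfied.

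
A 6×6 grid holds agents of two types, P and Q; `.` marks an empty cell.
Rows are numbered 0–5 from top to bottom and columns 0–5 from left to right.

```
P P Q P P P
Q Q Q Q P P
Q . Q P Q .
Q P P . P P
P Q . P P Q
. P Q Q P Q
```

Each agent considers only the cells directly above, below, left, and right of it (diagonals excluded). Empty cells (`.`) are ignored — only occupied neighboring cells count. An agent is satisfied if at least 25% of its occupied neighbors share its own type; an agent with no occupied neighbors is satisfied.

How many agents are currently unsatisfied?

5

Row 0: (0,0)P 1/2 ok · (0,1)P 1/3 ok · (0,2)Q 1/3 ok · (0,3)P 1/3 ok · (0,4)P 3/3 ok · (0,5)P 2/2 ok
Row 1: (1,0)Q 2/3 ok · (1,1)Q 2/3 ok · (1,2)Q 4/4 ok · (1,3)Q 1/4 ok · (1,4)P 2/4 ok · (1,5)P 2/2 ok
Row 2: (2,0)Q 2/2 ok · (2,2)Q 1/3 ok · (2,3)P 0/3 unhappy · (2,4)Q 0/3 unhappy
Row 3: (3,0)Q 1/3 ok · (3,1)P 1/3 ok · (3,2)P 1/2 ok · (3,4)P 2/3 ok · (3,5)P 1/2 ok
Row 4: (4,0)P 0/2 unhappy · (4,1)Q 0/3 unhappy · (4,3)P 1/2 ok · (4,4)P 3/4 ok · (4,5)Q 1/3 ok
Row 5: (5,1)P 0/2 unhappy · (5,2)Q 1/2 ok · (5,3)Q 1/3 ok · (5,4)P 1/3 ok · (5,5)Q 1/2 ok
Unsatisfied: (2,3), (2,4), (4,0), (4,1), (5,1) — 5 in total.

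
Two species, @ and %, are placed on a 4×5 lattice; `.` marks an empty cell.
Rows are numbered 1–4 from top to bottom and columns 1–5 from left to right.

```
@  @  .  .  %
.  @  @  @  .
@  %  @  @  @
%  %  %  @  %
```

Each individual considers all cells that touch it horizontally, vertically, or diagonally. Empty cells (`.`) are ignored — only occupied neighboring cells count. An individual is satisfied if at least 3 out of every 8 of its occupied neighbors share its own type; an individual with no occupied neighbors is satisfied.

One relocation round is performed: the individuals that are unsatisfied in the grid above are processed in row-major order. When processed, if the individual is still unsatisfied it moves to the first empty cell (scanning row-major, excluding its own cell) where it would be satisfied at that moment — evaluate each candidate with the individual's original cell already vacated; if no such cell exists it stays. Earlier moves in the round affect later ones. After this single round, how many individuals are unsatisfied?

1

Initially unsatisfied (in order): (1,5), (3,1), (4,5).
  (1,5): no empty cell satisfies it; stays.
  (3,1) → (1,3).
  (4,5) → (3,1).
Resulting grid:
@ @ @ . %
. @ @ @ .
% % @ @ @
% % % @ .
Unsatisfied now: (1,5).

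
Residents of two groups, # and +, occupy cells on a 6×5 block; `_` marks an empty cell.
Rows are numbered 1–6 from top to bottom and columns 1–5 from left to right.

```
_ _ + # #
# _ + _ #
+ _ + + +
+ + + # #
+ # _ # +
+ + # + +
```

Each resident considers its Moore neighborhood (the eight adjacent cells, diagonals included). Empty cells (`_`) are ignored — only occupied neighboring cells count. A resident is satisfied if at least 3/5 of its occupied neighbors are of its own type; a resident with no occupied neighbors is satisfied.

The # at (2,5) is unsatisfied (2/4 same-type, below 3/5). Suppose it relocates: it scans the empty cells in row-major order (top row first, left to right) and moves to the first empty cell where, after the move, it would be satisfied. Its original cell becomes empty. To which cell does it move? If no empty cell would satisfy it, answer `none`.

Vacating (2,5). Empty cells in order:
  (1,1): 1/1 same-type → satisfied — stop here.

(1,1)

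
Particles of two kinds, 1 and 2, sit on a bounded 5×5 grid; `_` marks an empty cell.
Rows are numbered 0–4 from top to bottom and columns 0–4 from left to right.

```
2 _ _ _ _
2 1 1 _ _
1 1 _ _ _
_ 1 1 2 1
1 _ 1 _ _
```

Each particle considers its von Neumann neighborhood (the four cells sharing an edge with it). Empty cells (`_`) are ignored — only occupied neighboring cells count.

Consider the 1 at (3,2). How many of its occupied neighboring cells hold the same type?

2

Occupied neighbors of (3,2): (4,2)=1, (3,1)=1, (3,3)=2.
Same type (1): 2 of 3.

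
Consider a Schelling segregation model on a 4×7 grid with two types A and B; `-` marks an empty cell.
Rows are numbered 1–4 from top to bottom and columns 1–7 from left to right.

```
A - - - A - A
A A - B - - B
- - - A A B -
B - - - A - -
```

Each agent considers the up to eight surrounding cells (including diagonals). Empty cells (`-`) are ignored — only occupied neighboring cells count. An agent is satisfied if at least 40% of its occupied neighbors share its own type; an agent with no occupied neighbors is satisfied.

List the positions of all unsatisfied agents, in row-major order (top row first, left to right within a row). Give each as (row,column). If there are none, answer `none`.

(1,1)A 2/2 satisfied
(1,5)A 0/1 not
(1,7)A 0/1 not
(2,1)A 2/2 satisfied
(2,2)A 2/2 satisfied
(2,4)B 0/3 not
(2,7)B 1/2 satisfied
(3,4)A 2/3 satisfied
(3,5)A 2/4 satisfied
(3,6)B 1/3 not
(4,1)B 0/0 satisfied
(4,5)A 2/3 satisfied

(1,5), (1,7), (2,4), (3,6)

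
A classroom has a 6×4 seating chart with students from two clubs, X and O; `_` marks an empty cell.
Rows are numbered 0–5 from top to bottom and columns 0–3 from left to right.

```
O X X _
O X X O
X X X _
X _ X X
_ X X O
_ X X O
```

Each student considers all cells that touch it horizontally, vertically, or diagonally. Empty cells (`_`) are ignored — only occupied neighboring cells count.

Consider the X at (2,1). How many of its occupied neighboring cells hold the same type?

Occupied neighbors of (2,1): (1,0)=O, (1,1)=X, (1,2)=X, (2,0)=X, (2,2)=X, (3,0)=X, (3,2)=X.
Same type (X): 6 of 7.

6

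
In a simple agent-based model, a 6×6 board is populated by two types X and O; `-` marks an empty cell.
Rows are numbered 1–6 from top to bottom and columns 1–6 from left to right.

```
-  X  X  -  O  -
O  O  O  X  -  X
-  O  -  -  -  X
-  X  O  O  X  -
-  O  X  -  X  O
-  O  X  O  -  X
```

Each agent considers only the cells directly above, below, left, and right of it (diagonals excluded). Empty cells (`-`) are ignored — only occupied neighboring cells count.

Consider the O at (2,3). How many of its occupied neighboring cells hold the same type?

Occupied neighbors of (2,3): (1,3)=X, (2,2)=O, (2,4)=X.
Same type (O): 1 of 3.

1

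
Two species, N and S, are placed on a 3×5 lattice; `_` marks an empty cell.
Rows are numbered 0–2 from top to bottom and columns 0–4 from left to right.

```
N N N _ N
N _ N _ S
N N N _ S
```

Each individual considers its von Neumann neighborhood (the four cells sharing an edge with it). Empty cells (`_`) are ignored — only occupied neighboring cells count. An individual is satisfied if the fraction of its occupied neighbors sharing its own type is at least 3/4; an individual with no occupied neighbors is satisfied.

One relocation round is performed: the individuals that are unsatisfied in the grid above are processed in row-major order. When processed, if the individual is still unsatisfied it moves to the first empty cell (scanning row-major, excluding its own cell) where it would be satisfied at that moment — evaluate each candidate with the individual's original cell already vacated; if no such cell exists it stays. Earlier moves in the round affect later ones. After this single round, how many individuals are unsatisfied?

Initially unsatisfied (in order): (0,4), (1,4).
  (0,4) → (0,3).
  (1,4): now satisfied by earlier moves; stays.
Resulting grid:
N N N N _
N _ N _ S
N N N _ S
All satisfied now.

0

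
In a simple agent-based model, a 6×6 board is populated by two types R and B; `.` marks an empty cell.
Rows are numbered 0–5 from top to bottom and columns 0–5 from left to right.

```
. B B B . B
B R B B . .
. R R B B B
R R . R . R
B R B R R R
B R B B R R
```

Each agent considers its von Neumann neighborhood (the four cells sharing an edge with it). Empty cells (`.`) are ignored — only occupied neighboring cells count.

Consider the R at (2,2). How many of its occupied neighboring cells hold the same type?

1

Occupied neighbors of (2,2): (1,2)=B, (2,1)=R, (2,3)=B.
Same type (R): 1 of 3.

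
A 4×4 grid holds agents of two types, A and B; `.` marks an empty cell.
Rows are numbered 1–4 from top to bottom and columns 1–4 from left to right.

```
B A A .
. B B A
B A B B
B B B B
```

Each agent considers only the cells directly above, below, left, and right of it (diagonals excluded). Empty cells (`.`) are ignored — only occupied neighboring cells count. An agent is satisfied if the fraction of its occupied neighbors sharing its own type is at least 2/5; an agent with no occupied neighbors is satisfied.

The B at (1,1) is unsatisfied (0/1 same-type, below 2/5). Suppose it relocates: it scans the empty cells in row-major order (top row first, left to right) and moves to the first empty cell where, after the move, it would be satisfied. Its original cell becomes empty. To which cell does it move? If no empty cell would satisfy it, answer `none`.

Vacating (1,1). Empty cells in order:
  (1,4): 0/2 same-type → still unsatisfied.
  (2,1): 2/2 same-type → satisfied — stop here.

(2,1)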